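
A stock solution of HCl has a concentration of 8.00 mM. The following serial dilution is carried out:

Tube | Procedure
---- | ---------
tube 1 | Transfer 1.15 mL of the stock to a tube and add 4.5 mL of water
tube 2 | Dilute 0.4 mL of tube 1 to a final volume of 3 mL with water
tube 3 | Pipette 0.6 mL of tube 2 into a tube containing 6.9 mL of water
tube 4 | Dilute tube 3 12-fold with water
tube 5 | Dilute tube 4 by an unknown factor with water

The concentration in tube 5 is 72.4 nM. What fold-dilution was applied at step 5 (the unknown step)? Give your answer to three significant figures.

Step 1: 1.15 mL + 4.5 mL = 5.65 mL total → factor 5.65/1.15 = 4.913
Step 2: 0.4 mL brought to 3 mL → factor 3/0.4 = 7.5
Step 3: 0.6 mL + 6.9 mL = 7.5 mL total → factor 7.5/0.6 = 12.5
Step 4: 12-fold → factor 12
Step 5: unknown factor x
Product of known-step factors = 5527.2
Overall factor = 8.00 mM / (72.4 nM) = 1.105 × 10^5
x = 1.105 × 10^5 / 5527.2 = 20.0

20.0-fold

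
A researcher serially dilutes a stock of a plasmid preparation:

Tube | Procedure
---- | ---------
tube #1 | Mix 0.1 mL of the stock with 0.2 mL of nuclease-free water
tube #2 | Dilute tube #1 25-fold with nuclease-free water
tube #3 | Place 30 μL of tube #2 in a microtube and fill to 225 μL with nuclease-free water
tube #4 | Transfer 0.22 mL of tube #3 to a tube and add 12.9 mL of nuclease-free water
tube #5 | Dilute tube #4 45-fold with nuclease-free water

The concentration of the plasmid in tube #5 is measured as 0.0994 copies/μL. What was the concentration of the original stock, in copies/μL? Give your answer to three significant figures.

Step 1: 0.1 mL + 0.2 mL = 0.3 mL total → factor 0.3/0.1 = 3
Step 2: 25-fold → factor 25
Step 3: 30 μL brought to 225 μL → factor 225/30 = 7.5
Step 4: 0.22 mL + 12.9 mL = 13.12 mL total → factor 13.12/0.22 = 59.636
Step 5: 45-fold → factor 45
Overall dilution factor = 3 × 25 × 7.5 × 59.636 × 45 = 1.5095 × 10^6
Stock = 0.0994 copies/μL × 1.5095 × 10^6 = 1.50 × 10^5 copies/μL

1.50 × 10^5 copies/μL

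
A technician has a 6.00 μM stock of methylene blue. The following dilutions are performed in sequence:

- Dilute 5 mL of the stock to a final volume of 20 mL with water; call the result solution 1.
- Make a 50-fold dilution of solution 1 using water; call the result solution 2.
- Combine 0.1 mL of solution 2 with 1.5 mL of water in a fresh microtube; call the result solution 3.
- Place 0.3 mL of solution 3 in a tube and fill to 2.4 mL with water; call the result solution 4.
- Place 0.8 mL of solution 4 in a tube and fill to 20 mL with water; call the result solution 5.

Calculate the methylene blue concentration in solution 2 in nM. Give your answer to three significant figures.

30.0 nM

Step 1: 5 mL brought to 20 mL → factor 20/5 = 4
Step 2: 50-fold → factor 50
Dilution factor through solution 2 = 4 × 50 = 200
[solution 2] = 6.00 μM / 200 = 0.03000 μM = 30.0 nM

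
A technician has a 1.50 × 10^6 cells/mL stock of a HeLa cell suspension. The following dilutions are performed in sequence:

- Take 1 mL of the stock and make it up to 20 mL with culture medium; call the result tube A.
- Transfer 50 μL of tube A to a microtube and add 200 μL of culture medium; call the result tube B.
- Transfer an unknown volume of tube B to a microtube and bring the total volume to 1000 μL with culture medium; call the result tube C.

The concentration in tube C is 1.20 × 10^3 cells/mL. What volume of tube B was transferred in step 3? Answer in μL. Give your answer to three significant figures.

Step 1: 1 mL brought to 20 mL → factor 20/1 = 20
Step 2: 50 μL + 200 μL = 250 μL total → factor 250/50 = 5
Step 3: v brought to 1000 μL → factor = 1000 μL/v
Product of known-step factors = 100
Overall factor = 1.50 × 10^6 cells/mL / (1.20 × 10^3 cells/mL) = 1250
Step-3 factor = 1250 / 100 = 12.5
v = 1000 μL / 12.5 = 80.0 μL

80.0 μL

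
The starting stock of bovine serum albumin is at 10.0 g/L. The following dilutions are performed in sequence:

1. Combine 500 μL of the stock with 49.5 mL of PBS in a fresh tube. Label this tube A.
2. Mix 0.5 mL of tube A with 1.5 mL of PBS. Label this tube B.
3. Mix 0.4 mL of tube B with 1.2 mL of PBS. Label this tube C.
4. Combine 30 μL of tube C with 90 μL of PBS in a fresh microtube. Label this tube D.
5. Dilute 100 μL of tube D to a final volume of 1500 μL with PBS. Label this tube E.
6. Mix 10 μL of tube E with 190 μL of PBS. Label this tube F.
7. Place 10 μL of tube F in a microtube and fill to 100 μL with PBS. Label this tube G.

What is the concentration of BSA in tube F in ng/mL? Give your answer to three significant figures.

Step 1: 500 μL + 49.5 mL = 50000 μL total → factor 50000/500 = 100
Step 2: 0.5 mL + 1.5 mL = 2 mL total → factor 2/0.5 = 4
Step 3: 0.4 mL + 1.2 mL = 1.6 mL total → factor 1.6/0.4 = 4
Step 4: 30 μL + 90 μL = 120 μL total → factor 120/30 = 4
Step 5: 100 μL brought to 1500 μL → factor 1500/100 = 15
Step 6: 10 μL + 190 μL = 200 μL total → factor 200/10 = 20
Dilution factor through tube F = 100 × 4 × 4 × 4 × 15 × 20 = 1.92 × 10^6
[tube F] = 10.0 g/L / 1.92 × 10^6 = 5.208 × 10^-6 g/L = 5.21 ng/mL

5.21 ng/mL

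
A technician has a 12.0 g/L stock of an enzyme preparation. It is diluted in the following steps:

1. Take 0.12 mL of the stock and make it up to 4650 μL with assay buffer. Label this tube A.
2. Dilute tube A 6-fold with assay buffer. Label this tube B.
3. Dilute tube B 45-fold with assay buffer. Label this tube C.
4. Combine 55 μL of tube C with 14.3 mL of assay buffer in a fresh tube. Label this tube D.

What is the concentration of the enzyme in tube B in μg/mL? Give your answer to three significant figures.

51.6 μg/mL

Step 1: 0.12 mL brought to 4650 μL → factor 4.65/0.12 = 38.75
Step 2: 6-fold → factor 6
Dilution factor through tube B = 38.75 × 6 = 232.5
[tube B] = 12.0 g/L / 232.5 = 0.05161 g/L = 51.6 μg/mL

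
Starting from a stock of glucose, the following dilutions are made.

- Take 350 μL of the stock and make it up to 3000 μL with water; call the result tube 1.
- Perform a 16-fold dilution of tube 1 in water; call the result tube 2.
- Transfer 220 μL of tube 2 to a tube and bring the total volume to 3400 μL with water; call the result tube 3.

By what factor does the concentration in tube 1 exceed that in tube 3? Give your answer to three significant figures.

247

Step 1: 350 μL brought to 3000 μL → factor 3000/350 = 8.5714
Step 2: 16-fold → factor 16
Step 3: 220 μL brought to 3400 μL → factor 3400/220 = 15.455
Dilution factor to tube 1 = 8.5714; to tube 3 = 2119.5
[tube 1]/[tube 3] = (factor to tube 3)/(factor to tube 1) = 2119.5/8.5714 = 247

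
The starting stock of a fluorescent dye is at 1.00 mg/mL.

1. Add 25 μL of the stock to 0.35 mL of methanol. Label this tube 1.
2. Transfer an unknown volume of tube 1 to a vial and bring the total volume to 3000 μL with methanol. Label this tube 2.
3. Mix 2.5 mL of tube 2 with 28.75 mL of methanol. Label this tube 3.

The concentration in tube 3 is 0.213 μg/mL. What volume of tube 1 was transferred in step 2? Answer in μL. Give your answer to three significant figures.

Step 1: 25 μL + 0.35 mL = 375 μL total → factor 375/25 = 15
Step 2: v brought to 3000 μL → factor = 3000 μL/v
Step 3: 2.5 mL + 28.75 mL = 31.25 mL total → factor 31.25/2.5 = 12.5
Product of known-step factors = 187.5
Overall factor = 1.00 mg/mL / (0.213 μg/mL) = 4694.8
Step-2 factor = 4694.8 / 187.5 = 25.039
v = 3000 μL / 25.039 = 120 μL

120 μL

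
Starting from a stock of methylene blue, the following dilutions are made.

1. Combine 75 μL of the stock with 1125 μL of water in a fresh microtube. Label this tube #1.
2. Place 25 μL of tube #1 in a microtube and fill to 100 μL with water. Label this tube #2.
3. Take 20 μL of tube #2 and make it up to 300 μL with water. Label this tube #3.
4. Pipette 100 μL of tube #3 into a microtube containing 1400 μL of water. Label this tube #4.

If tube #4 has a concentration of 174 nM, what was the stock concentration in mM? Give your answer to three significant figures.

2.51 mM

Step 1: 75 μL + 1125 μL = 1200 μL total → factor 1200/75 = 16
Step 2: 25 μL brought to 100 μL → factor 100/25 = 4
Step 3: 20 μL brought to 300 μL → factor 300/20 = 15
Step 4: 100 μL + 1400 μL = 1500 μL total → factor 1500/100 = 15
Overall dilution factor = 16 × 4 × 15 × 15 = 14400
Stock = 174 nM × 14400 = 2.506 × 10^6 nM = 2.51 mM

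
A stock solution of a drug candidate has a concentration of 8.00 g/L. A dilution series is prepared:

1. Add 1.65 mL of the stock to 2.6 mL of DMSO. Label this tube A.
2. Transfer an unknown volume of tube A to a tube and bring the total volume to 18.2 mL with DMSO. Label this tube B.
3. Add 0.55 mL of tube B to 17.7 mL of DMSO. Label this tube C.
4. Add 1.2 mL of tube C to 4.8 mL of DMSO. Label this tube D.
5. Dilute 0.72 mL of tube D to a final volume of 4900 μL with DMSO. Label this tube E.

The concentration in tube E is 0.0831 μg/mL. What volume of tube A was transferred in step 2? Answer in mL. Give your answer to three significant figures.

Step 1: 1.65 mL + 2.6 mL = 4.25 mL total → factor 4.25/1.65 = 2.5758
Step 2: v brought to 18.2 mL → factor = 18.2 mL/v
Step 3: 0.55 mL + 17.7 mL = 18.25 mL total → factor 18.25/0.55 = 33.182
Step 4: 1.2 mL + 4.8 mL = 6 mL total → factor 6/1.2 = 5
Step 5: 0.72 mL brought to 4900 μL → factor 4.9/0.72 = 6.8056
Product of known-step factors = 2908.3
Overall factor = 8.00 g/L / (0.0831 μg/mL) = 96270
Step-2 factor = 96270 / 2908.3 = 33.102
v = 18.2 mL / 33.102 = 0.550 mL

0.550 mL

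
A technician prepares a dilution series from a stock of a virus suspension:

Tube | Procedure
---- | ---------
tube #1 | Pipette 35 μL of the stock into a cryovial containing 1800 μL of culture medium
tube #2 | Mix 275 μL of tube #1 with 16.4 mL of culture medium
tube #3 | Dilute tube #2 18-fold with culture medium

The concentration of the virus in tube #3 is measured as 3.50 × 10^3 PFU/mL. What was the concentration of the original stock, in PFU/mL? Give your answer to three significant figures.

2.00 × 10^8 PFU/mL

Step 1: 35 μL + 1800 μL = 1835 μL total → factor 1835/35 = 52.429
Step 2: 275 μL + 16.4 mL = 16675 μL total → factor 16675/275 = 60.636
Step 3: 18-fold → factor 18
Overall dilution factor = 52.429 × 60.636 × 18 = 57223
Stock = 3.50 × 10^3 PFU/mL × 57223 = 2.00 × 10^8 PFU/mL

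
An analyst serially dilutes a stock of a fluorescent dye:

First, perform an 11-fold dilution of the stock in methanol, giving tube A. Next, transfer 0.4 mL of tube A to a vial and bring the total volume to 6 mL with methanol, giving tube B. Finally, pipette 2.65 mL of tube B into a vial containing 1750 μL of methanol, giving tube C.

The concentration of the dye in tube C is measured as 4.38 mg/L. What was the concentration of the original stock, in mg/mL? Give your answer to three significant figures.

Step 1: 11-fold → factor 11
Step 2: 0.4 mL brought to 6 mL → factor 6/0.4 = 15
Step 3: 2.65 mL + 1750 μL = 4.4 mL total → factor 4.4/2.65 = 1.6604
Overall dilution factor = 11 × 15 × 1.6604 = 273.96
Stock = 4.38 mg/L × 273.96 = 1200 mg/L = 1.20 mg/mL

1.20 mg/mL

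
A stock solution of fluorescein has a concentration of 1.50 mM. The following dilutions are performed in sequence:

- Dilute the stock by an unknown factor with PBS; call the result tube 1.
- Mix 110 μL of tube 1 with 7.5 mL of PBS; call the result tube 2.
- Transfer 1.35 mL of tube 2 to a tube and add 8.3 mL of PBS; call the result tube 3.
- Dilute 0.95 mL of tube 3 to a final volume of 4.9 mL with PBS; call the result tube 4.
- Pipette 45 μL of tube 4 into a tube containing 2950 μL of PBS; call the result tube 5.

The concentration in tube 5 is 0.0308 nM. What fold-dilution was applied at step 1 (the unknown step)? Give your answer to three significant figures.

Step 1: unknown factor x
Step 2: 110 μL + 7.5 mL = 7610 μL total → factor 7610/110 = 69.182
Step 3: 1.35 mL + 8.3 mL = 9.65 mL total → factor 9.65/1.35 = 7.1481
Step 4: 0.95 mL brought to 4.9 mL → factor 4.9/0.95 = 5.1579
Step 5: 45 μL + 2950 μL = 2995 μL total → factor 2995/45 = 66.556
Product of known-step factors = 1.6976 × 10^5
Overall factor = 1.50 mM / (0.0308 nM) = 4.8701 × 10^7
x = 4.8701 × 10^7 / 1.6976 × 10^5 = 287

287-fold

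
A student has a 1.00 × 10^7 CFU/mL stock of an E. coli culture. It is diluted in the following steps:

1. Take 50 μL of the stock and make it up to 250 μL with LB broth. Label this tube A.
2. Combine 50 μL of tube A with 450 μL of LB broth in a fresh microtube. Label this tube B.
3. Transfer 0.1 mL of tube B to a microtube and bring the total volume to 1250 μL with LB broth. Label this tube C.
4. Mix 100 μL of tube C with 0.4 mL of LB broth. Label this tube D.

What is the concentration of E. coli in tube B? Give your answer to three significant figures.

Step 1: 50 μL brought to 250 μL → factor 250/50 = 5
Step 2: 50 μL + 450 μL = 500 μL total → factor 500/50 = 10
Dilution factor through tube B = 5 × 10 = 50
[tube B] = 1.00 × 10^7 CFU/mL / 50 = 2.00 × 10^5 CFU/mL

2.00 × 10^5 CFU/mL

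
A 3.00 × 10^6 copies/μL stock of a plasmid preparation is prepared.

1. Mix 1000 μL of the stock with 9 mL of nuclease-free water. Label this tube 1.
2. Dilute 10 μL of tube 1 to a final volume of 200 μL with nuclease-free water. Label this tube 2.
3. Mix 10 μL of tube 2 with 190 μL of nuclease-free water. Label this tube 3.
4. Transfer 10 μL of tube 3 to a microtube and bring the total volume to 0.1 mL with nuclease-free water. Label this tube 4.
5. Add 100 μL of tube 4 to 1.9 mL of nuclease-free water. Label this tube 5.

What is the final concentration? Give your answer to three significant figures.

Step 1: 1000 μL + 9 mL = 10000 μL total → factor 10000/1000 = 10
Step 2: 10 μL brought to 200 μL → factor 200/10 = 20
Step 3: 10 μL + 190 μL = 200 μL total → factor 200/10 = 20
Step 4: 10 μL brought to 0.1 mL → factor 100/10 = 10
Step 5: 100 μL + 1.9 mL = 2000 μL total → factor 2000/100 = 20
Overall dilution factor = 10 × 20 × 20 × 10 × 20 = 8 × 10^5
Final = 3.00 × 10^6 copies/μL / 8 × 10^5 = 3.75 copies/μL

3.75 copies/μL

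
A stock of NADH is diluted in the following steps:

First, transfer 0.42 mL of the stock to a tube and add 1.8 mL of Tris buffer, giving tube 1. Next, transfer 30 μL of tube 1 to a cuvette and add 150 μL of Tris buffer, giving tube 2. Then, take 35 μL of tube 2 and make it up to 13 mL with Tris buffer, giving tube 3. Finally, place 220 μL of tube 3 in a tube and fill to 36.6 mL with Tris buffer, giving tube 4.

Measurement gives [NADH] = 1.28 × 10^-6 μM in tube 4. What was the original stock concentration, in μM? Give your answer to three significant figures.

2.51 μM

Step 1: 0.42 mL + 1.8 mL = 2.22 mL total → factor 2.22/0.42 = 5.2857
Step 2: 30 μL + 150 μL = 180 μL total → factor 180/30 = 6
Step 3: 35 μL brought to 13 mL → factor 13000/35 = 371.43
Step 4: 220 μL brought to 36.6 mL → factor 36600/220 = 166.36
Overall dilution factor = 5.2857 × 6 × 371.43 × 166.36 = 1.9597 × 10^6
Stock = 1.28 × 10^-6 μM × 1.9597 × 10^6 = 2.51 μM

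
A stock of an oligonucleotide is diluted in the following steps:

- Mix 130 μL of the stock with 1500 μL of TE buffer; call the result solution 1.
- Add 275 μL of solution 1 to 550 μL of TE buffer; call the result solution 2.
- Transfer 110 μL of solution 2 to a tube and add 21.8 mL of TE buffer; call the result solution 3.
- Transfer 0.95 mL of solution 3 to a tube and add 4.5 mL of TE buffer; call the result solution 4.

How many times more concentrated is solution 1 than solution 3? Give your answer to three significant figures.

Step 1: 130 μL + 1500 μL = 1630 μL total → factor 1630/130 = 12.538
Step 2: 275 μL + 550 μL = 825 μL total → factor 825/275 = 3
Step 3: 110 μL + 21.8 mL = 21910 μL total → factor 21910/110 = 199.18
Dilution factor to solution 1 = 12.538; to solution 3 = 7492.3
[solution 1]/[solution 3] = (factor to solution 3)/(factor to solution 1) = 7492.3/12.538 = 598

598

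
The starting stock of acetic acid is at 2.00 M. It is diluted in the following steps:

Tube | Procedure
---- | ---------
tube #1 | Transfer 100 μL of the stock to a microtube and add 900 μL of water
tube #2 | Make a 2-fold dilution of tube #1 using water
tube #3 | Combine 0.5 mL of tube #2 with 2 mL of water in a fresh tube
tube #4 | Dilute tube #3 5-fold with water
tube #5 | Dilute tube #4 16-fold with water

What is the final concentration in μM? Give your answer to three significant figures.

Step 1: 100 μL + 900 μL = 1000 μL total → factor 1000/100 = 10
Step 2: 2-fold → factor 2
Step 3: 0.5 mL + 2 mL = 2.5 mL total → factor 2.5/0.5 = 5
Step 4: 5-fold → factor 5
Step 5: 16-fold → factor 16
Overall dilution factor = 10 × 2 × 5 × 5 × 16 = 8000
Final = 2.00 M / 8000 = 0.0002500 M = 250 μM

250 μM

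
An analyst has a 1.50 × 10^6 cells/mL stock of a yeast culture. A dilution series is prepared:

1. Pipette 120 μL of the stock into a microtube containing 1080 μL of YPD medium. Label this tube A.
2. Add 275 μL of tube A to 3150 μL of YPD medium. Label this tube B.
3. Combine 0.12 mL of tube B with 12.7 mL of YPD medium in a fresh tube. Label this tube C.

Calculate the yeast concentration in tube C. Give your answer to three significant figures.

Step 1: 120 μL + 1080 μL = 1200 μL total → factor 1200/120 = 10
Step 2: 275 μL + 3150 μL = 3425 μL total → factor 3425/275 = 12.455
Step 3: 0.12 mL + 12.7 mL = 12.82 mL total → factor 12.82/0.12 = 106.83
Dilution factor through tube C = 10 × 12.455 × 106.83 = 13306
[tube C] = 1.50 × 10^6 cells/mL / 13306 = 113 cells/mL

113 cells/mL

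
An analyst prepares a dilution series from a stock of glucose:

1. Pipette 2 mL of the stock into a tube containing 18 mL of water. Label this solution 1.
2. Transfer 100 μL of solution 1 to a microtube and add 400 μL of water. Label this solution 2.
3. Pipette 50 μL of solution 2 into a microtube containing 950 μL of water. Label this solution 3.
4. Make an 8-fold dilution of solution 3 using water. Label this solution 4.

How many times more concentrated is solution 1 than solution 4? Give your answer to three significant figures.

Step 1: 2 mL + 18 mL = 20 mL total → factor 20/2 = 10
Step 2: 100 μL + 400 μL = 500 μL total → factor 500/100 = 5
Step 3: 50 μL + 950 μL = 1000 μL total → factor 1000/50 = 20
Step 4: 8-fold → factor 8
Dilution factor to solution 1 = 10; to solution 4 = 8000
[solution 1]/[solution 4] = (factor to solution 4)/(factor to solution 1) = 8000/10 = 800

800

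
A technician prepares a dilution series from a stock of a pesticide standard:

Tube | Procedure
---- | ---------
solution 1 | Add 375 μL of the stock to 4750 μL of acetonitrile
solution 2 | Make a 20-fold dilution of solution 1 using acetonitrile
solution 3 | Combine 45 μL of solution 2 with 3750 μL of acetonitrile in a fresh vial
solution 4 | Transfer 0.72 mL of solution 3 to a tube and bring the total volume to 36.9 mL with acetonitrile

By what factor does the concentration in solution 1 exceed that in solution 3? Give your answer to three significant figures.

1.69 × 10^3

Step 1: 375 μL + 4750 μL = 5125 μL total → factor 5125/375 = 13.667
Step 2: 20-fold → factor 20
Step 3: 45 μL + 3750 μL = 3795 μL total → factor 3795/45 = 84.333
Dilution factor to solution 1 = 13.667; to solution 3 = 23051
[solution 1]/[solution 3] = (factor to solution 3)/(factor to solution 1) = 23051/13.667 = 1.69 × 10^3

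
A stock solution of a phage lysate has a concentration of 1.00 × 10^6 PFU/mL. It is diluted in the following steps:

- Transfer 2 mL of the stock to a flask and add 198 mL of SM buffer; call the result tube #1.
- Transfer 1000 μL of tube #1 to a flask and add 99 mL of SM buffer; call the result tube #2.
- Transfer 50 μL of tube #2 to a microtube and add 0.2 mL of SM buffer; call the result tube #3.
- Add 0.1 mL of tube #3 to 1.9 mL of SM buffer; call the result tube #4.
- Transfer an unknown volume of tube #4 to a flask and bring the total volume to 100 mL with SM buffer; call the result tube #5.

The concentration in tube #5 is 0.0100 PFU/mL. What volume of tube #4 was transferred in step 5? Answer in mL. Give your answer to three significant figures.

1.00 mL

Step 1: 2 mL + 198 mL = 200 mL total → factor 200/2 = 100
Step 2: 1000 μL + 99 mL = 1 × 10^5 μL total → factor 1 × 10^5/1000 = 100
Step 3: 50 μL + 0.2 mL = 250 μL total → factor 250/50 = 5
Step 4: 0.1 mL + 1.9 mL = 2 mL total → factor 2/0.1 = 20
Step 5: v brought to 100 mL → factor = 100 mL/v
Product of known-step factors = 1 × 10^6
Overall factor = 1.00 × 10^6 PFU/mL / (0.0100 PFU/mL) = 1 × 10^8
Step-5 factor = 1 × 10^8 / 1 × 10^6 = 100
v = 100 mL / 100 = 1.00 mL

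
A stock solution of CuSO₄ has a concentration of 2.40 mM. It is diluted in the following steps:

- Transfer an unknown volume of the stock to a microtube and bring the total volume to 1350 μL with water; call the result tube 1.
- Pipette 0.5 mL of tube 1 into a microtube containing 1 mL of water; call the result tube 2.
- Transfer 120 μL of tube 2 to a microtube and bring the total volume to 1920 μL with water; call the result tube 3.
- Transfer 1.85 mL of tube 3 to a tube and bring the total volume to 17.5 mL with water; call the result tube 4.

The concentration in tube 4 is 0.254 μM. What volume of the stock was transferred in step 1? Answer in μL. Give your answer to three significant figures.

Step 1: v brought to 1350 μL → factor = 1350 μL/v
Step 2: 0.5 mL + 1 mL = 1.5 mL total → factor 1.5/0.5 = 3
Step 3: 120 μL brought to 1920 μL → factor 1920/120 = 16
Step 4: 1.85 mL brought to 17.5 mL → factor 17.5/1.85 = 9.4595
Product of known-step factors = 454.05
Overall factor = 2.40 mM / (0.254 μM) = 9448.8
Step-1 factor = 9448.8 / 454.05 = 20.81
v = 1350 μL / 20.81 = 64.9 μL

64.9 μL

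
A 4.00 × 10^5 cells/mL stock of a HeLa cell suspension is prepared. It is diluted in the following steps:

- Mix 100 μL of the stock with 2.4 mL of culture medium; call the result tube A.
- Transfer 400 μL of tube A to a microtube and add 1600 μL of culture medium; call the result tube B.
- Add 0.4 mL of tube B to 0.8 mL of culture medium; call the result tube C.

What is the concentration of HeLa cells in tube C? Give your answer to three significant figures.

1.07 × 10^3 cells/mL

Step 1: 100 μL + 2.4 mL = 2500 μL total → factor 2500/100 = 25
Step 2: 400 μL + 1600 μL = 2000 μL total → factor 2000/400 = 5
Step 3: 0.4 mL + 0.8 mL = 1.2 mL total → factor 1.2/0.4 = 3
Overall dilution factor = 25 × 5 × 3 = 375
Final = 4.00 × 10^5 cells/mL / 375 = 1.07 × 10^3 cells/mL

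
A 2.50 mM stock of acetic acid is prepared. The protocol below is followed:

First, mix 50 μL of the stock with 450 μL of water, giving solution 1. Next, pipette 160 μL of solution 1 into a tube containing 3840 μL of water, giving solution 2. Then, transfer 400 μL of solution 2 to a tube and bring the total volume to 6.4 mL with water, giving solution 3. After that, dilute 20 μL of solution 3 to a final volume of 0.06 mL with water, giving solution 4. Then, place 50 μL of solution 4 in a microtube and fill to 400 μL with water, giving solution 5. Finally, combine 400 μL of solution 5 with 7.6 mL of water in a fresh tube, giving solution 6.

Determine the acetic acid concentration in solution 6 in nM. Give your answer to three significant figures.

Step 1: 50 μL + 450 μL = 500 μL total → factor 500/50 = 10
Step 2: 160 μL + 3840 μL = 4000 μL total → factor 4000/160 = 25
Step 3: 400 μL brought to 6.4 mL → factor 6400/400 = 16
Step 4: 20 μL brought to 0.06 mL → factor 60/20 = 3
Step 5: 50 μL brought to 400 μL → factor 400/50 = 8
Step 6: 400 μL + 7.6 mL = 8000 μL total → factor 8000/400 = 20
Overall dilution factor = 10 × 25 × 16 × 3 × 8 × 20 = 1.92 × 10^6
Final = 2.50 mM / 1.92 × 10^6 = 1.302 × 10^-6 mM = 1.30 nM

1.30 nM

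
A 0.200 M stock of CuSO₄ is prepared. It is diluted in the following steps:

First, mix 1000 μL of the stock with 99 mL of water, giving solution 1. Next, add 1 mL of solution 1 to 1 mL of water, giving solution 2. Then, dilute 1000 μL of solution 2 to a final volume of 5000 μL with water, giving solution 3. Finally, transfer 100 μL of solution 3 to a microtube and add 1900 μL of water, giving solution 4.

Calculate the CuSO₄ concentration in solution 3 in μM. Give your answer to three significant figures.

Step 1: 1000 μL + 99 mL = 1 × 10^5 μL total → factor 1 × 10^5/1000 = 100
Step 2: 1 mL + 1 mL = 2 mL total → factor 2/1 = 2
Step 3: 1000 μL brought to 5000 μL → factor 5000/1000 = 5
Dilution factor through solution 3 = 100 × 2 × 5 = 1000
[solution 3] = 0.200 M / 1000 = 0.0002000 M = 200 μM

200 μM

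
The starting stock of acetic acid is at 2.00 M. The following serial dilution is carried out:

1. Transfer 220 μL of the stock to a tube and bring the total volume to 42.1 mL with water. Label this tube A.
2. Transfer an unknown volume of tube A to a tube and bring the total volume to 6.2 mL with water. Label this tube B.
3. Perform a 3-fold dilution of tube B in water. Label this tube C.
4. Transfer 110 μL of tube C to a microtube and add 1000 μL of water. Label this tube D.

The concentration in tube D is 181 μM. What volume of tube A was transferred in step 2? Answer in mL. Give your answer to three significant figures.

Step 1: 220 μL brought to 42.1 mL → factor 42100/220 = 191.36
Step 2: v brought to 6.2 mL → factor = 6.2 mL/v
Step 3: 3-fold → factor 3
Step 4: 110 μL + 1000 μL = 1110 μL total → factor 1110/110 = 10.091
Product of known-step factors = 5793.1
Overall factor = 2.00 M / (181 μM) = 11050
Step-2 factor = 11050 / 5793.1 = 1.9074
v = 6.2 mL / 1.9074 = 3.25 mL

3.25 mL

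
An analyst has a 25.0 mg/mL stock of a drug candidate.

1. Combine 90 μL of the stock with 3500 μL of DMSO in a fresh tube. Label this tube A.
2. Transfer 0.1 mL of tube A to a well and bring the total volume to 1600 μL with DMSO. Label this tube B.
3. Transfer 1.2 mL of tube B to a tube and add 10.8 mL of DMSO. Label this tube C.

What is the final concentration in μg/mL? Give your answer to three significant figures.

3.92 μg/mL

Step 1: 90 μL + 3500 μL = 3590 μL total → factor 3590/90 = 39.889
Step 2: 0.1 mL brought to 1600 μL → factor 1.6/0.1 = 16
Step 3: 1.2 mL + 10.8 mL = 12 mL total → factor 12/1.2 = 10
Overall dilution factor = 39.889 × 16 × 10 = 6382.2
Final = 25.0 mg/mL / 6382.2 = 0.003917 mg/mL = 3.92 μg/mL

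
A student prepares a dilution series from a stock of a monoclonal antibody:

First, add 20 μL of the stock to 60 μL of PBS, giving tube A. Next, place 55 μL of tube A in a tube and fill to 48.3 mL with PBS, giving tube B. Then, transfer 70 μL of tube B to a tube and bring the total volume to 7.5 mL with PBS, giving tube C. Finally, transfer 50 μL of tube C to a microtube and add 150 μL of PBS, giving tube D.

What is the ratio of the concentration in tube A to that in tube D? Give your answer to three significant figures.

3.76 × 10^5

Step 1: 20 μL + 60 μL = 80 μL total → factor 80/20 = 4
Step 2: 55 μL brought to 48.3 mL → factor 48300/55 = 878.18
Step 3: 70 μL brought to 7.5 mL → factor 7500/70 = 107.14
Step 4: 50 μL + 150 μL = 200 μL total → factor 200/50 = 4
Dilution factor to tube A = 4; to tube D = 1.5055 × 10^6
[tube A]/[tube D] = (factor to tube D)/(factor to tube A) = 1.5055 × 10^6/4 = 3.76 × 10^5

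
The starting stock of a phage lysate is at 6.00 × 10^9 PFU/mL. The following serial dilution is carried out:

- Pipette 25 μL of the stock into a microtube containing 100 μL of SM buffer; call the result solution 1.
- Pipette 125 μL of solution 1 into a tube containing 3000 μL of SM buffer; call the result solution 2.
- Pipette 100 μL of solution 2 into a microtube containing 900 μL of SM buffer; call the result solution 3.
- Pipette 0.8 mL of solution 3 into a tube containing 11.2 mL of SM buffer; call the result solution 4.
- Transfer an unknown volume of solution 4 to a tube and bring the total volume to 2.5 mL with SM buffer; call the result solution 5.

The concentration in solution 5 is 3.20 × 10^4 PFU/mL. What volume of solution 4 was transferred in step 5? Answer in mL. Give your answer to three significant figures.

0.250 mL

Step 1: 25 μL + 100 μL = 125 μL total → factor 125/25 = 5
Step 2: 125 μL + 3000 μL = 3125 μL total → factor 3125/125 = 25
Step 3: 100 μL + 900 μL = 1000 μL total → factor 1000/100 = 10
Step 4: 0.8 mL + 11.2 mL = 12 mL total → factor 12/0.8 = 15
Step 5: v brought to 2.5 mL → factor = 2.5 mL/v
Product of known-step factors = 18750
Overall factor = 6.00 × 10^9 PFU/mL / (3.20 × 10^4 PFU/mL) = 1.875 × 10^5
Step-5 factor = 1.875 × 10^5 / 18750 = 10
v = 2.5 mL / 10 = 0.250 mL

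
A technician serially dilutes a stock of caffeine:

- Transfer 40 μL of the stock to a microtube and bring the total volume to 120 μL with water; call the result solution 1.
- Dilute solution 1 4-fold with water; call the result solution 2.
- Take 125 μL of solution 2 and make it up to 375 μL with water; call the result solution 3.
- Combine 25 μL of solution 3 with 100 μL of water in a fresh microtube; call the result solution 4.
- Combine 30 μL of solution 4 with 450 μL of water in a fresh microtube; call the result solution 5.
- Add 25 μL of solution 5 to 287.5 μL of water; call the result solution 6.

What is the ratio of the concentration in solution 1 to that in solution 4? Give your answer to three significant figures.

Step 1: 40 μL brought to 120 μL → factor 120/40 = 3
Step 2: 4-fold → factor 4
Step 3: 125 μL brought to 375 μL → factor 375/125 = 3
Step 4: 25 μL + 100 μL = 125 μL total → factor 125/25 = 5
Dilution factor to solution 1 = 3; to solution 4 = 180
[solution 1]/[solution 4] = (factor to solution 4)/(factor to solution 1) = 180/3 = 60.0

60.0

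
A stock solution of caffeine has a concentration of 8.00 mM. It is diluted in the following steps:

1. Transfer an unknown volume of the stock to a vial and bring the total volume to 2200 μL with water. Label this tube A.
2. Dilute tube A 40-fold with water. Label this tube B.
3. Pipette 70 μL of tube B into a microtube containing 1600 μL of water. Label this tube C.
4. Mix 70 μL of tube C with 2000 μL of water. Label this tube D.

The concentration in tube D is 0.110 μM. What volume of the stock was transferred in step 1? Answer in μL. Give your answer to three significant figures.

Step 1: v brought to 2200 μL → factor = 2200 μL/v
Step 2: 40-fold → factor 40
Step 3: 70 μL + 1600 μL = 1670 μL total → factor 1670/70 = 23.857
Step 4: 70 μL + 2000 μL = 2070 μL total → factor 2070/70 = 29.571
Product of known-step factors = 28220
Overall factor = 8.00 mM / (0.110 μM) = 72727
Step-1 factor = 72727 / 28220 = 2.5772
v = 2200 μL / 2.5772 = 854 μL

854 μL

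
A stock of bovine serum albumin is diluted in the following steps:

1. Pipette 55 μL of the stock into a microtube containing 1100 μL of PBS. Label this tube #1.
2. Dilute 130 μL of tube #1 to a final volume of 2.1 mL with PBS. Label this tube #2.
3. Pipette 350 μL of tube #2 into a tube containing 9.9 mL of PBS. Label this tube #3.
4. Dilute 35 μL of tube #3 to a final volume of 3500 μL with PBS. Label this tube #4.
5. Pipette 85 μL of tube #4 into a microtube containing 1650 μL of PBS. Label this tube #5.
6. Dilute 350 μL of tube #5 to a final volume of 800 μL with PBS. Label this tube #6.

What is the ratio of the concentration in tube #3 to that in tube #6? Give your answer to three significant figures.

4.67 × 10^3

Step 1: 55 μL + 1100 μL = 1155 μL total → factor 1155/55 = 21
Step 2: 130 μL brought to 2.1 mL → factor 2100/130 = 16.154
Step 3: 350 μL + 9.9 mL = 10250 μL total → factor 10250/350 = 29.286
Step 4: 35 μL brought to 3500 μL → factor 3500/35 = 100
Step 5: 85 μL + 1650 μL = 1735 μL total → factor 1735/85 = 20.412
Step 6: 350 μL brought to 800 μL → factor 800/350 = 2.2857
Dilution factor to tube #3 = 9934.6; to tube #6 = 4.635 × 10^7
[tube #3]/[tube #6] = (factor to tube #6)/(factor to tube #3) = 4.635 × 10^7/9934.6 = 4.67 × 10^3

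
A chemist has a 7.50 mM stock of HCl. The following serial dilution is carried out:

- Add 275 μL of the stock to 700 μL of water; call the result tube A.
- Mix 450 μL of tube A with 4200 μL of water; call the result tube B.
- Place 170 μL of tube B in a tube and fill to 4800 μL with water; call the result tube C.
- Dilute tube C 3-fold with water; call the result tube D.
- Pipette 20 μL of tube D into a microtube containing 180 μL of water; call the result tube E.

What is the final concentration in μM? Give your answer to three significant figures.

Step 1: 275 μL + 700 μL = 975 μL total → factor 975/275 = 3.5455
Step 2: 450 μL + 4200 μL = 4650 μL total → factor 4650/450 = 10.333
Step 3: 170 μL brought to 4800 μL → factor 4800/170 = 28.235
Step 4: 3-fold → factor 3
Step 5: 20 μL + 180 μL = 200 μL total → factor 200/20 = 10
Overall dilution factor = 3.5455 × 10.333 × 28.235 × 3 × 10 = 31033
Final = 7.50 mM / 31033 = 0.0002417 mM = 0.242 μM

0.242 μM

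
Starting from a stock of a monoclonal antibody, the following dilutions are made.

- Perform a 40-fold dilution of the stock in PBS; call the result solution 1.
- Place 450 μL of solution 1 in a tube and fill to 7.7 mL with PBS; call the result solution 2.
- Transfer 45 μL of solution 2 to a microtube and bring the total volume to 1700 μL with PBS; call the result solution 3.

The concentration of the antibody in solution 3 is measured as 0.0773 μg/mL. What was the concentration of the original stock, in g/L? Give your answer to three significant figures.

2.00 g/L

Step 1: 40-fold → factor 40
Step 2: 450 μL brought to 7.7 mL → factor 7700/450 = 17.111
Step 3: 45 μL brought to 1700 μL → factor 1700/45 = 37.778
Overall dilution factor = 40 × 17.111 × 37.778 = 25857
Stock = 0.0773 μg/mL × 25857 = 1999 μg/mL = 2.00 g/L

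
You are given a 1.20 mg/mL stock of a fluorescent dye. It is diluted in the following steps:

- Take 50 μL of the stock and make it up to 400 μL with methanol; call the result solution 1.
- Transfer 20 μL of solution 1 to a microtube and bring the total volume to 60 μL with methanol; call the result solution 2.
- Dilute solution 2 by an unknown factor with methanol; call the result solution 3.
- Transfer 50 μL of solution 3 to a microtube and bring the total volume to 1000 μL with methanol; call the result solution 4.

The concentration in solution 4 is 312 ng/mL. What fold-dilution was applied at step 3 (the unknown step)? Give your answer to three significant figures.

8.01-fold

Step 1: 50 μL brought to 400 μL → factor 400/50 = 8
Step 2: 20 μL brought to 60 μL → factor 60/20 = 3
Step 3: unknown factor x
Step 4: 50 μL brought to 1000 μL → factor 1000/50 = 20
Product of known-step factors = 480
Overall factor = 1.20 mg/mL / (312 ng/mL) = 3846.2
x = 3846.2 / 480 = 8.01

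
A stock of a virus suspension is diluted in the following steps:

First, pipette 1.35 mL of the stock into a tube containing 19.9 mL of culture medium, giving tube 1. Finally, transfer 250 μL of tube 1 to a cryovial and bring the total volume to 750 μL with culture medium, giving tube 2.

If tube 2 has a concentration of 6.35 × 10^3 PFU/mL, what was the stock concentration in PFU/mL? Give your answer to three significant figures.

3.00 × 10^5 PFU/mL

Step 1: 1.35 mL + 19.9 mL = 21.25 mL total → factor 21.25/1.35 = 15.741
Step 2: 250 μL brought to 750 μL → factor 750/250 = 3
Overall dilution factor = 15.741 × 3 = 47.222
Stock = 6.35 × 10^3 PFU/mL × 47.222 = 3.00 × 10^5 PFU/mL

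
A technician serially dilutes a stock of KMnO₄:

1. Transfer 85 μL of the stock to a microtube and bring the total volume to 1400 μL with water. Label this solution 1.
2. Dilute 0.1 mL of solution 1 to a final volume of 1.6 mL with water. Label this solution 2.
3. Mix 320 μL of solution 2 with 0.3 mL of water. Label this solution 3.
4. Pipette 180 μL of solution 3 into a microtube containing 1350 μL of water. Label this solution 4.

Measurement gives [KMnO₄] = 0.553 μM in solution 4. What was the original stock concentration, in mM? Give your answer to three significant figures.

2.40 mM

Step 1: 85 μL brought to 1400 μL → factor 1400/85 = 16.471
Step 2: 0.1 mL brought to 1.6 mL → factor 1.6/0.1 = 16
Step 3: 320 μL + 0.3 mL = 620 μL total → factor 620/320 = 1.9375
Step 4: 180 μL + 1350 μL = 1530 μL total → factor 1530/180 = 8.5
Overall dilution factor = 16.471 × 16 × 1.9375 × 8.5 = 4340
Stock = 0.553 μM × 4340 = 2400 μM = 2.40 mM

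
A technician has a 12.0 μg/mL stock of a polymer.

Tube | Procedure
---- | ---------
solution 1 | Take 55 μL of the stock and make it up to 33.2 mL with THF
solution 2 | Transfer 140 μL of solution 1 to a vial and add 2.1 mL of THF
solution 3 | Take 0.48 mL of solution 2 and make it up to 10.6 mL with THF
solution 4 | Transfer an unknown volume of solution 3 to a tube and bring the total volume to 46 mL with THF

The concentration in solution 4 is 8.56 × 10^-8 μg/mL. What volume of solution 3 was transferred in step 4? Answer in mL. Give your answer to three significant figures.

0.0700 mL

Step 1: 55 μL brought to 33.2 mL → factor 33200/55 = 603.64
Step 2: 140 μL + 2.1 mL = 2240 μL total → factor 2240/140 = 16
Step 3: 0.48 mL brought to 10.6 mL → factor 10.6/0.48 = 22.083
Step 4: v brought to 46 mL → factor = 46 mL/v
Product of known-step factors = 2.1328 × 10^5
Overall factor = 12.0 μg/mL / (8.56 × 10^-8 μg/mL) = 1.4019 × 10^8
Step-4 factor = 1.4019 × 10^8 / 2.1328 × 10^5 = 657.28
v = 46 mL / 657.28 = 0.0700 mL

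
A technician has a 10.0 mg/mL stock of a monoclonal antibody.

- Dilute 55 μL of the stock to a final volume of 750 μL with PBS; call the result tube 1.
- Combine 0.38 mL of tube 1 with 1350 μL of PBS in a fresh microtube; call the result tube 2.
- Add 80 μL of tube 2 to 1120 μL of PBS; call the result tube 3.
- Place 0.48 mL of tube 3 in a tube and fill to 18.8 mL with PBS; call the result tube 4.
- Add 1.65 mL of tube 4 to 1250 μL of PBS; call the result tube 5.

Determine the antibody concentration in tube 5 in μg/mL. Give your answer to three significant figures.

0.156 μg/mL

Step 1: 55 μL brought to 750 μL → factor 750/55 = 13.636
Step 2: 0.38 mL + 1350 μL = 1.73 mL total → factor 1.73/0.38 = 4.5526
Step 3: 80 μL + 1120 μL = 1200 μL total → factor 1200/80 = 15
Step 4: 0.48 mL brought to 18.8 mL → factor 18.8/0.48 = 39.167
Step 5: 1.65 mL + 1250 μL = 2.9 mL total → factor 2.9/1.65 = 1.7576
Overall dilution factor = 13.636 × 4.5526 × 15 × 39.167 × 1.7576 = 64104
Final = 10.0 mg/mL / 64104 = 0.0001560 mg/mL = 0.156 μg/mL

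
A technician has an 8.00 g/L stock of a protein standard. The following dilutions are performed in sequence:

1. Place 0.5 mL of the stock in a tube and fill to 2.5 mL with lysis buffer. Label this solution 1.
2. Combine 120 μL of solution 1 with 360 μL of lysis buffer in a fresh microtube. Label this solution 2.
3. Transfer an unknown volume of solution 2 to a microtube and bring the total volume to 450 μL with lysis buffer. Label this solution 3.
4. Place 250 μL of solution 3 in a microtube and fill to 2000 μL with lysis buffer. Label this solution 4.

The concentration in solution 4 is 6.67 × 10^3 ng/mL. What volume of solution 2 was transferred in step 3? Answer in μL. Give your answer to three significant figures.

60.0 μL

Step 1: 0.5 mL brought to 2.5 mL → factor 2.5/0.5 = 5
Step 2: 120 μL + 360 μL = 480 μL total → factor 480/120 = 4
Step 3: v brought to 450 μL → factor = 450 μL/v
Step 4: 250 μL brought to 2000 μL → factor 2000/250 = 8
Product of known-step factors = 160
Overall factor = 8.00 g/L / (6.67 × 10^3 ng/mL) = 1199.4
Step-3 factor = 1199.4 / 160 = 7.4963
v = 450 μL / 7.4963 = 60.0 μL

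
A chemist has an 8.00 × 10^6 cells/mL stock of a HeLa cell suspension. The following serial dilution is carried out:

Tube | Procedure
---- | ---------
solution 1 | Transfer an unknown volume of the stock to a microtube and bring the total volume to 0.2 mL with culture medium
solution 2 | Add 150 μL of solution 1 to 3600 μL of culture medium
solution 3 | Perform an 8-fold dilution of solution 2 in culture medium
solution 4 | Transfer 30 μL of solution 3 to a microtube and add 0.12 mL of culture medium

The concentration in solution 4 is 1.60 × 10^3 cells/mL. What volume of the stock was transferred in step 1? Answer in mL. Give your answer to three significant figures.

Step 1: v brought to 0.2 mL → factor = 0.2 mL/v
Step 2: 150 μL + 3600 μL = 3750 μL total → factor 3750/150 = 25
Step 3: 8-fold → factor 8
Step 4: 30 μL + 0.12 mL = 150 μL total → factor 150/30 = 5
Product of known-step factors = 1000
Overall factor = 8.00 × 10^6 cells/mL / (1.60 × 10^3 cells/mL) = 5000
Step-1 factor = 5000 / 1000 = 5
v = 0.2 mL / 5 = 0.0400 mL

0.0400 mL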